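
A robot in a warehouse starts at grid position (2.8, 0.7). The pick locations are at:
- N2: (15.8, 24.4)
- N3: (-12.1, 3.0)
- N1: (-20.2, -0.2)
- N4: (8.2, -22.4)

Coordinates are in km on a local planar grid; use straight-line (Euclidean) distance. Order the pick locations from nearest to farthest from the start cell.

Computing each straight-line distance from (2.8, 0.7):
N3 (-12.1, 3.0): 15.1 km
N1 (-20.2, -0.2): 23.0 km
N4 (8.2, -22.4): 23.7 km
N2 (15.8, 24.4): 27.0 km

N3, N1, N4, N2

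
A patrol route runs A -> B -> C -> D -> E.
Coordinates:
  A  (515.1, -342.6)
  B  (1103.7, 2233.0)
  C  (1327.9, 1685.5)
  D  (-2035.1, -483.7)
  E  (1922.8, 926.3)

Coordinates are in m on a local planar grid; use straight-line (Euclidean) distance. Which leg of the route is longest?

D–E

Leg distances:
A→B: 2642.0 m
B→C: 591.6 m
C→D: 4001.9 m
D→E: 4201.6 m
The longest leg is D–E at 4201.6 m.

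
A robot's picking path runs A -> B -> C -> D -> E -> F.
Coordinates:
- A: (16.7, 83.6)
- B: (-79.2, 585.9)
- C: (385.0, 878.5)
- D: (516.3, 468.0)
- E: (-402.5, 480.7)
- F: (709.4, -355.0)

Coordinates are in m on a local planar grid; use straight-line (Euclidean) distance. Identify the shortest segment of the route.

C–D

Leg distances:
A→B: 511.4 m
B→C: 548.7 m
C→D: 431.0 m
D→E: 918.9 m
E→F: 1390.9 m
The shortest leg is C–D at 431.0 m.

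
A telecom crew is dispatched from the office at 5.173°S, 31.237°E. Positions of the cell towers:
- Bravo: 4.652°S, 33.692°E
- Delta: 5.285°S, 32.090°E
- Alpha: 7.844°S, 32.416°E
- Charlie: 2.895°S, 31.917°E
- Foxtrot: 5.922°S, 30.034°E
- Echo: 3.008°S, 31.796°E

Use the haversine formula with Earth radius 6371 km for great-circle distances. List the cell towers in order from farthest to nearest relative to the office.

Alpha, Bravo, Charlie, Echo, Foxtrot, Delta

Computing each great-circle distance from 5.173°S, 31.237°E:
Alpha 7.844°S, 32.416°E: 324.3 km
Bravo 4.652°S, 33.692°E: 278.1 km
Charlie 2.895°S, 31.917°E: 264.3 km
Echo 3.008°S, 31.796°E: 248.6 km
Foxtrot 5.922°S, 30.034°E: 157.0 km
Delta 5.285°S, 32.090°E: 95.3 km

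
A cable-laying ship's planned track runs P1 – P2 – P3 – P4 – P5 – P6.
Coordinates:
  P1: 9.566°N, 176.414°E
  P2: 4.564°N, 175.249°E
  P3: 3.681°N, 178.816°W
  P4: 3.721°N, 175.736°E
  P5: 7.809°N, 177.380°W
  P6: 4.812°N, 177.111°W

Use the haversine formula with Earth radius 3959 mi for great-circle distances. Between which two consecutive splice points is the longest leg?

P4–P5

Leg distances:
P1→P2: 354.7 mi
P2→P3: 413.6 mi
P3→P4: 375.7 mi
P4→P5: 551.1 mi
P5→P6: 207.9 mi
The longest leg is P4–P5 at 551.1 mi.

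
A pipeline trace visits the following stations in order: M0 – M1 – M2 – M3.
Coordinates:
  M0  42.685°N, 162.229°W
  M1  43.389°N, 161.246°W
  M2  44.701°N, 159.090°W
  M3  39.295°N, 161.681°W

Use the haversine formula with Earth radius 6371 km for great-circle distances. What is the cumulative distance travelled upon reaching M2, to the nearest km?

338 km

Leg distances:
M0→M1: 111.8 km  (cumulative 111.8 km)
M1→M2: 225.8 km  (cumulative 337.6 km)
Cumulative distance at M2 ≈ 338 km.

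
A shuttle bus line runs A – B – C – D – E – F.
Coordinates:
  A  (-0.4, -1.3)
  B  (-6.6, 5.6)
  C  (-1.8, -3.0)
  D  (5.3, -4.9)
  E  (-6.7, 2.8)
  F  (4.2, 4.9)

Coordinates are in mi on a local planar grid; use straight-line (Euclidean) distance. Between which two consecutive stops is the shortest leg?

Leg distances:
A→B: 9.3 mi
B→C: 9.8 mi
C→D: 7.3 mi
D→E: 14.3 mi
E→F: 11.1 mi
The shortest leg is C–D at 7.3 mi.

C–D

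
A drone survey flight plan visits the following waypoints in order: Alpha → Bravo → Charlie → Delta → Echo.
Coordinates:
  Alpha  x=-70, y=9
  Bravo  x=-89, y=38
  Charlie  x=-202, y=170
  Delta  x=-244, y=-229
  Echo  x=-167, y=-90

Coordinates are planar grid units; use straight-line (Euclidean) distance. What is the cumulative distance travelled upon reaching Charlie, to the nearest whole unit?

Leg distances:
Alpha→Bravo: 34.7  (cumulative 34.7)
Bravo→Charlie: 173.8  (cumulative 208.4)
Cumulative distance at Charlie ≈ 208.

208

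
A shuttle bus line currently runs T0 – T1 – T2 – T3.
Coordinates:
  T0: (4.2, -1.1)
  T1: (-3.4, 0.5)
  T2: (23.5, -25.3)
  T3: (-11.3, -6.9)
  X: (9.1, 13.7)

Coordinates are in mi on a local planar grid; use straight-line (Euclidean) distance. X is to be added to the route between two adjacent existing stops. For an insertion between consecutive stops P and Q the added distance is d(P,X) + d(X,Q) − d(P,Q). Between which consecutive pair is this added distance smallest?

Added distance for inserting X between each consecutive pair:
T0–T1: 26.0 mi
T1–T2: 22.5 mi
T2–T3: 31.2 mi
Smallest added distance is 22.5 mi, inserting between T1 and T2.

between T1 and T2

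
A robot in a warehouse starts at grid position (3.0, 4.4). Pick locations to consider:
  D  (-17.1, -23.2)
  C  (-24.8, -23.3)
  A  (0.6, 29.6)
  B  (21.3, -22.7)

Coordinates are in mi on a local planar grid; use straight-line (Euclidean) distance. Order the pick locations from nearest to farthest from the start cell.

A, B, D, C

Computing each straight-line distance from (3.0, 4.4):
A (0.6, 29.6): 25.3 mi
B (21.3, -22.7): 32.7 mi
D (-17.1, -23.2): 34.1 mi
C (-24.8, -23.3): 39.2 mi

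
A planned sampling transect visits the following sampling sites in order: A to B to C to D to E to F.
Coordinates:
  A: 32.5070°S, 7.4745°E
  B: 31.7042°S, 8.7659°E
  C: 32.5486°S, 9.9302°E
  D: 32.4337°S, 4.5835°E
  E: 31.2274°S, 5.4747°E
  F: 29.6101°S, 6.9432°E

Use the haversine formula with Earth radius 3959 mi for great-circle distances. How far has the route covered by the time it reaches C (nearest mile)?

Leg distances:
A→B: 93.8 mi  (cumulative 93.8 mi)
B→C: 89.7 mi  (cumulative 183.5 mi)
Cumulative distance at C ≈ 183 mi.

183 mi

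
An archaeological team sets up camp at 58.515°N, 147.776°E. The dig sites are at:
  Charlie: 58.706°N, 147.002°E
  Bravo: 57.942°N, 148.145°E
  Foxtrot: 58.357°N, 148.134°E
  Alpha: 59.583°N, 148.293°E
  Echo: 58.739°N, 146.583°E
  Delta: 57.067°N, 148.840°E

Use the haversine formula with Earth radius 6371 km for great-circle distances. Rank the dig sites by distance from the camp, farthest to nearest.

Delta, Alpha, Echo, Bravo, Charlie, Foxtrot

Distances from the camp:
Delta 57.067°N, 148.840°E: 172.9 km
Alpha 59.583°N, 148.293°E: 122.4 km
Echo 58.739°N, 146.583°E: 73.4 km
Bravo 57.942°N, 148.145°E: 67.3 km
Charlie 58.706°N, 147.002°E: 49.6 km
Foxtrot 58.357°N, 148.134°E: 27.3 km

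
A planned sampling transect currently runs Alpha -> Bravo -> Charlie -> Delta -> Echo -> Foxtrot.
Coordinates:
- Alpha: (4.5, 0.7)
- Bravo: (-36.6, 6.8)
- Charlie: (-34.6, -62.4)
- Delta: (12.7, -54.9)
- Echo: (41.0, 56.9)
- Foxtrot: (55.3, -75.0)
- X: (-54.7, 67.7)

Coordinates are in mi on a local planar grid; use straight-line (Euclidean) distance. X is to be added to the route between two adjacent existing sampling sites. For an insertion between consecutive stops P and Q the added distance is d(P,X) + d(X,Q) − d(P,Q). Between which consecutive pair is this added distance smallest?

Added distance for inserting X between each consecutive pair:
Alpha–Bravo: 111.4 mi
Bravo–Charlie: 125.9 mi
Charlie–Delta: 223.7 mi
Delta–Echo: 120.9 mi
Echo–Foxtrot: 143.8 mi
Smallest added distance is 111.4 mi, inserting between Alpha and Bravo.

between Alpha and Bravo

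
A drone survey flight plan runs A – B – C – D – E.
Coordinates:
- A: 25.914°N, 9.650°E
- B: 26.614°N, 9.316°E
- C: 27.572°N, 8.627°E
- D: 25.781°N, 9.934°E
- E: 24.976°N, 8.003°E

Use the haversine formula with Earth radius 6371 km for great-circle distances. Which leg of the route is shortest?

Leg distances:
A→B: 84.7 km
B→C: 126.5 km
C→D: 237.7 km
D→E: 213.6 km
The shortest leg is A–B at 84.7 km.

A–B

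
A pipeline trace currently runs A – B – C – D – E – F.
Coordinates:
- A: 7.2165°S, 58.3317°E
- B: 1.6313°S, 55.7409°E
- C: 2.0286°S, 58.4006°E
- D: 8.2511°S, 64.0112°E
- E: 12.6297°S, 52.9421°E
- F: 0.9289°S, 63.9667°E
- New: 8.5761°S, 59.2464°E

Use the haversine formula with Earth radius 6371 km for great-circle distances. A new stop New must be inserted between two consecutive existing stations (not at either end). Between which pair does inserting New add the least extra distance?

between E and F

Added distance for inserting New between each consecutive pair:
A–B: 361.7 km
B–C: 1299.4 km
C–D: 329.6 km
D–E: 44.2 km
E–F: 41.1 km
Smallest added distance is 41.1 km, inserting between E and F.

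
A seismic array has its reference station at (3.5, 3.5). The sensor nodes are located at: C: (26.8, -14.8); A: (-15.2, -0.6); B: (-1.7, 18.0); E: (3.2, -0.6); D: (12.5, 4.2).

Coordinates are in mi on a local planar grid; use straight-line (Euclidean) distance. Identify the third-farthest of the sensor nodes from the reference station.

B

Distance to each, sorted:
C: 29.6 mi
A: 19.1 mi
B: 15.4 mi
D: 9.0 mi
E: 4.1 mi
The third-farthest is B at 15.4 mi.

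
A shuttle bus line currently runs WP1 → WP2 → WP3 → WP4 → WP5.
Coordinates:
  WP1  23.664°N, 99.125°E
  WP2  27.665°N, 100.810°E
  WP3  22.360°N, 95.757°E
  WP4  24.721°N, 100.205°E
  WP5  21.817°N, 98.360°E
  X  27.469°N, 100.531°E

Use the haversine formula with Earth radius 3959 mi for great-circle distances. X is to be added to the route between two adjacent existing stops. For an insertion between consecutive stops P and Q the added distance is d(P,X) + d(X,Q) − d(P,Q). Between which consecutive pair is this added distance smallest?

between WP2 and WP3

Added distance for inserting X between each consecutive pair:
WP1–WP2: 3.2 mi
WP2–WP3: 0.3 mi
WP3–WP4: 328.0 mi
WP4–WP5: 372.3 mi
Smallest added distance is 0.3 mi, inserting between WP2 and WP3.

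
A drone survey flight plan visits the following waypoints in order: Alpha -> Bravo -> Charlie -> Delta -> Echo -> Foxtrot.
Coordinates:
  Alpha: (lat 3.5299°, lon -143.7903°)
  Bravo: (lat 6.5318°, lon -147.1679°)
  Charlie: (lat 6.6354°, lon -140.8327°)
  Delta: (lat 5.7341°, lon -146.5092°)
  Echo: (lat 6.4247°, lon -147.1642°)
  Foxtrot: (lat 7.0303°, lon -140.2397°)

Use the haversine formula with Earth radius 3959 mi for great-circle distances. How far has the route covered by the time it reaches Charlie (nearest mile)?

746 mi

Leg distances:
Alpha→Bravo: 311.5 mi  (cumulative 311.5 mi)
Bravo→Charlie: 434.9 mi  (cumulative 746.5 mi)
Cumulative distance at Charlie ≈ 746 mi.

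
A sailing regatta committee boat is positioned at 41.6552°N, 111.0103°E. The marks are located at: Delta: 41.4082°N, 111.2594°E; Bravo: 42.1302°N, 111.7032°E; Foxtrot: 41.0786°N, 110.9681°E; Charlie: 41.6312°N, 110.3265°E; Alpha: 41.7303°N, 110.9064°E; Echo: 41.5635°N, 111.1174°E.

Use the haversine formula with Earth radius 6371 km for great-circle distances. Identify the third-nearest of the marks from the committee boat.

Delta

Distances from the committee boat (41.6552°N, 111.0103°E):
Alpha: 12.0 km
Echo: 13.5 km
Delta: 34.4 km
Charlie: 56.9 km
Foxtrot: 64.2 km
Bravo: 78.0 km
The third-nearest is Delta at 34.4 km.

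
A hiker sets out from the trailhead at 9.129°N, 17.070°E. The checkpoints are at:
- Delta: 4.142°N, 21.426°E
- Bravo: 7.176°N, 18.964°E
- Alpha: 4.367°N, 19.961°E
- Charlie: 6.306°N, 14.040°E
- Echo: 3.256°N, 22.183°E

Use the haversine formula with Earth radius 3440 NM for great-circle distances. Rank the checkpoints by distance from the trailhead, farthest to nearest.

Echo, Delta, Alpha, Charlie, Bravo

Computing each great-circle distance from 9.129°N, 17.070°E:
Echo 3.256°N, 22.183°E: 466.3 NM
Delta 4.142°N, 21.426°E: 396.3 NM
Alpha 4.367°N, 19.961°E: 333.8 NM
Charlie 6.306°N, 14.040°E: 247.4 NM
Bravo 7.176°N, 18.964°E: 162.5 NM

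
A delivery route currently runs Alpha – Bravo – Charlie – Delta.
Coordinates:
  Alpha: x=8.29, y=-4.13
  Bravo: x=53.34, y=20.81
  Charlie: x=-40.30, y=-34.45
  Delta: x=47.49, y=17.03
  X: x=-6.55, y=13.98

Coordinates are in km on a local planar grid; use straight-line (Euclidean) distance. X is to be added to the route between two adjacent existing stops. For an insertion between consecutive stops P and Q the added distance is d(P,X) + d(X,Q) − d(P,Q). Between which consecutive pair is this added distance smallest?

Added distance for inserting X between each consecutive pair:
Alpha–Bravo: 32.2 km
Bravo–Charlie: 10.6 km
Charlie–Delta: 11.4 km
Smallest added distance is 10.6 km, inserting between Bravo and Charlie.

between Bravo and Charlie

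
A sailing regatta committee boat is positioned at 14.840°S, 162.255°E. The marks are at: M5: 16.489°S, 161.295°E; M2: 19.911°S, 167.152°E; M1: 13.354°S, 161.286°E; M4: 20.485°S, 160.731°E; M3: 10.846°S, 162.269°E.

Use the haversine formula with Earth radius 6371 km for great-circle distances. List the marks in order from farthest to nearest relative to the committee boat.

M2, M4, M3, M5, M1

Distance from the committee boat at 14.840°S, 162.255°E to each:
M2 19.911°S, 167.152°E: 766.7 km
M4 20.485°S, 160.731°E: 648.1 km
M3 10.846°S, 162.269°E: 444.1 km
M5 16.489°S, 161.295°E: 210.2 km
M1 13.354°S, 161.286°E: 195.5 km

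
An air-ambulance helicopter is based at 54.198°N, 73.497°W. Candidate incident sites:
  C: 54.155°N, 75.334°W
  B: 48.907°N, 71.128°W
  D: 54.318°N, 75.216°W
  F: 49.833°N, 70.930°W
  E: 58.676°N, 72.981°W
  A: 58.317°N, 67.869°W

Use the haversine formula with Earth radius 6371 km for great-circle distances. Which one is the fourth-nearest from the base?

Distance to each, sorted:
D: 112.4 km
C: 119.6 km
E: 498.9 km
F: 516.1 km
A: 574.6 km
B: 610.6 km
The fourth-nearest is F at 516.1 km.

F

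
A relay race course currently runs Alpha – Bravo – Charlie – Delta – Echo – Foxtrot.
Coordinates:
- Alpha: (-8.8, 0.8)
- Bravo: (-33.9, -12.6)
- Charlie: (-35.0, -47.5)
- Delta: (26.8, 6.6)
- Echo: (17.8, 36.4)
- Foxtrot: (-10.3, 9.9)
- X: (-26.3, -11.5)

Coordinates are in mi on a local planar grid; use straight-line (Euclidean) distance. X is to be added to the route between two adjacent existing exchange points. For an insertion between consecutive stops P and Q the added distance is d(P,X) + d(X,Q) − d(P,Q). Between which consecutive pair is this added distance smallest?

between Alpha and Bravo

Added distance for inserting X between each consecutive pair:
Alpha–Bravo: 0.6 mi
Bravo–Charlie: 9.8 mi
Charlie–Delta: 11.0 mi
Delta–Echo: 90.1 mi
Echo–Foxtrot: 53.2 mi
Smallest added distance is 0.6 mi, inserting between Alpha and Bravo.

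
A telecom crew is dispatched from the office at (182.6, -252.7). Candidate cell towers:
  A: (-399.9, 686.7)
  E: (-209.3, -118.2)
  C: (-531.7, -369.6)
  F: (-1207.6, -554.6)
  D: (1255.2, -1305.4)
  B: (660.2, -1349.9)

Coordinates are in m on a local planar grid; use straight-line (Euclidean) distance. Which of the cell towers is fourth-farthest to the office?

A

Distance to each, sorted:
D: 1502.9 m
F: 1422.6 m
B: 1196.6 m
A: 1105.3 m
C: 723.8 m
E: 414.3 m
The fourth-farthest is A at 1105.3 m.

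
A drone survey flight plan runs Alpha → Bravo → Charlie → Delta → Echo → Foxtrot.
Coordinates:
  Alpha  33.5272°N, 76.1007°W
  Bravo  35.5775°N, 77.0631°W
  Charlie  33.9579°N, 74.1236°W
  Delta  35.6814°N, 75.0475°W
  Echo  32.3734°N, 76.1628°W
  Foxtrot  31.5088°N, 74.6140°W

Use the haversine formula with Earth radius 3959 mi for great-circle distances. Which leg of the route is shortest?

Leg distances:
Alpha→Bravo: 151.9 mi
Bravo→Charlie: 200.9 mi
Charlie→Delta: 130.1 mi
Delta→Echo: 237.3 mi
Echo→Foxtrot: 108.7 mi
The shortest leg is Echo–Foxtrot at 108.7 mi.

Echo–Foxtrot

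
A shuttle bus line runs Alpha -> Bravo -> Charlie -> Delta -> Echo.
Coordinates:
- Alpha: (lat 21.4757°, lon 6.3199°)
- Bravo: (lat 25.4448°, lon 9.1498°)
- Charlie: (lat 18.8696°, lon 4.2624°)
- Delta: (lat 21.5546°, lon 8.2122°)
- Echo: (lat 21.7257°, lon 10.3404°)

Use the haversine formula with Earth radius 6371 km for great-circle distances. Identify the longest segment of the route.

Leg distances:
Alpha→Bravo: 527.3 km
Bravo→Charlie: 887.4 km
Charlie→Delta: 508.9 km
Delta→Echo: 220.8 km
The longest leg is Bravo–Charlie at 887.4 km.

Bravo–Charlie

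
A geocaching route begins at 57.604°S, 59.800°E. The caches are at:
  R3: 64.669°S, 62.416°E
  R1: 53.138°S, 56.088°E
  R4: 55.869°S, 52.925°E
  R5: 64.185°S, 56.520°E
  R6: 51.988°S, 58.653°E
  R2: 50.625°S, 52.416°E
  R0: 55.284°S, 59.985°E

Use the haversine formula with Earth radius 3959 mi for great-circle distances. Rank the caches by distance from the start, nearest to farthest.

Computing each great-circle distance from 57.604°S, 59.800°E:
R0 55.284°S, 59.985°E: 160.5 mi
R4 55.869°S, 52.925°E: 286.6 mi
R1 53.138°S, 56.088°E: 341.2 mi
R6 51.988°S, 58.653°E: 390.7 mi
R5 64.185°S, 56.520°E: 467.7 mi
R3 64.669°S, 62.416°E: 495.8 mi
R2 50.625°S, 52.416°E: 566.7 mi

R0, R4, R1, R6, R5, R3, R2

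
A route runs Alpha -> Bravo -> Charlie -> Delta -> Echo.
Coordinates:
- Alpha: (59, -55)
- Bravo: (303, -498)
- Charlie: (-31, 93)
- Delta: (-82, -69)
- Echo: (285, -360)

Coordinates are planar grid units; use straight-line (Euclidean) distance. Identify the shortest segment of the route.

Leg distances:
Alpha→Bravo: 505.8
Bravo→Charlie: 678.8
Charlie→Delta: 169.8
Delta→Echo: 468.4
The shortest leg is Charlie–Delta at 169.8.

Charlie–Delta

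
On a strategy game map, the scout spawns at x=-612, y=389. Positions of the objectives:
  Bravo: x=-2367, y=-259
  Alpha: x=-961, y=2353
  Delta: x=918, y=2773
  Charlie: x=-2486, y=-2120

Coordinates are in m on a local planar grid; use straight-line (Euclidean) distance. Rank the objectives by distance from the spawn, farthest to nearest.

Computing each straight-line distance from x=-612, y=389:
Charlie x=-2486, y=-2120: 3131.6 m
Delta x=918, y=2773: 2832.7 m
Alpha x=-961, y=2353: 1994.8 m
Bravo x=-2367, y=-259: 1870.8 m

Charlie, Delta, Alpha, Bravo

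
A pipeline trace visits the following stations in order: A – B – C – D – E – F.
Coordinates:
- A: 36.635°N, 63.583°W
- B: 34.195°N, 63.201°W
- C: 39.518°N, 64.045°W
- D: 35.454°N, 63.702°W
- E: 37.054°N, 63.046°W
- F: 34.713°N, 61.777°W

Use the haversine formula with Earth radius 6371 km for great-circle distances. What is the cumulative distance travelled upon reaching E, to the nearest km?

1510 km

Leg distances:
A→B: 273.5 km  (cumulative 273.5 km)
B→C: 596.6 km  (cumulative 870.1 km)
C→D: 452.9 km  (cumulative 1323.0 km)
D→E: 187.4 km  (cumulative 1510.4 km)
Cumulative distance at E ≈ 1510 km.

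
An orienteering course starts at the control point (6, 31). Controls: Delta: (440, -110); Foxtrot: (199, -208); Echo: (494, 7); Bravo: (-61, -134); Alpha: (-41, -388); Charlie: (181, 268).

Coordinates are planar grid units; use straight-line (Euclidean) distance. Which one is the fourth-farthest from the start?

Distance to each, sorted:
Echo: 488.6
Delta: 456.3
Alpha: 421.6
Foxtrot: 307.2
Charlie: 294.6
Bravo: 178.1
The fourth-farthest is Foxtrot at 307.2.

Foxtrot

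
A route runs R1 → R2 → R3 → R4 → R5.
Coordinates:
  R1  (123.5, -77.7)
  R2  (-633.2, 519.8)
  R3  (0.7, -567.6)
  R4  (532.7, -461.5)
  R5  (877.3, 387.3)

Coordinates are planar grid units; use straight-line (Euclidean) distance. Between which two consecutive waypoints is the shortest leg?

Leg distances:
R1→R2: 964.2
R2→R3: 1258.7
R3→R4: 542.5
R4→R5: 916.1
The shortest leg is R3–R4 at 542.5.

R3–R4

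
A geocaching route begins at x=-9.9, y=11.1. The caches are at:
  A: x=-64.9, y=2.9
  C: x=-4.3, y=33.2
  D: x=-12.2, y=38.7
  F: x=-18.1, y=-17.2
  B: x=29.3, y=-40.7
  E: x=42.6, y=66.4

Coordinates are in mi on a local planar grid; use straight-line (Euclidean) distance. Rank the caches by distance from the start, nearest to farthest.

C, D, F, A, B, E

Distances from the start:
C x=-4.3, y=33.2: 22.8 mi
D x=-12.2, y=38.7: 27.7 mi
F x=-18.1, y=-17.2: 29.5 mi
A x=-64.9, y=2.9: 55.6 mi
B x=29.3, y=-40.7: 65.0 mi
E x=42.6, y=66.4: 76.3 mi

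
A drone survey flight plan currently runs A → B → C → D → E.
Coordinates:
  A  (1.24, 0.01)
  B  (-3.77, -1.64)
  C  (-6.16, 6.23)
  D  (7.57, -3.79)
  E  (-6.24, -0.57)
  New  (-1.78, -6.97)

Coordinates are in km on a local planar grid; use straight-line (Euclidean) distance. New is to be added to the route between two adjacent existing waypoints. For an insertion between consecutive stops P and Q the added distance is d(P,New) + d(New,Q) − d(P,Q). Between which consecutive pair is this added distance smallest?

between D and E

Added distance for inserting New between each consecutive pair:
A–B: 8.0 km
B–C: 11.4 km
C–D: 6.8 km
D–E: 3.5 km
Smallest added distance is 3.5 km, inserting between D and E.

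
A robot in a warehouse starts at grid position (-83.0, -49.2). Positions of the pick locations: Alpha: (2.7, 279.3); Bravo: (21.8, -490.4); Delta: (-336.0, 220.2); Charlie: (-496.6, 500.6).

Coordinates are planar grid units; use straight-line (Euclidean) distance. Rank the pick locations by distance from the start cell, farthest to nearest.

Distances from the start cell:
Charlie (-496.6, 500.6): 688.0
Bravo (21.8, -490.4): 453.5
Delta (-336.0, 220.2): 369.6
Alpha (2.7, 279.3): 339.5

Charlie, Bravo, Delta, Alpha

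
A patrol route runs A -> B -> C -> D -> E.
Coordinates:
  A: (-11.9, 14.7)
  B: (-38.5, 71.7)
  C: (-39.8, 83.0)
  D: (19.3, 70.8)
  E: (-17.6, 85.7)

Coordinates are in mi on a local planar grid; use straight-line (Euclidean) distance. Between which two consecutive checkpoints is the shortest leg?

Leg distances:
A→B: 62.9 mi
B→C: 11.4 mi
C→D: 60.3 mi
D→E: 39.8 mi
The shortest leg is B–C at 11.4 mi.

B–C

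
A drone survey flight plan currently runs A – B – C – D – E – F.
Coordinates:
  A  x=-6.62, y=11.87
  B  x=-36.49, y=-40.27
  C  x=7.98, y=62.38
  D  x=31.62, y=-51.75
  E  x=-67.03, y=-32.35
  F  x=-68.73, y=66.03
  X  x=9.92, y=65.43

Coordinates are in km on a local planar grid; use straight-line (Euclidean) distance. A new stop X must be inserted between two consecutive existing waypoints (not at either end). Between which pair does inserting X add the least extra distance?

Added distance for inserting X between each consecutive pair:
A–B: 111.4 km
B–C: 7.2 km
C–D: 6.2 km
D–E: 143.1 km
E–F: 104.7 km
Smallest added distance is 6.2 km, inserting between C and D.

between C and D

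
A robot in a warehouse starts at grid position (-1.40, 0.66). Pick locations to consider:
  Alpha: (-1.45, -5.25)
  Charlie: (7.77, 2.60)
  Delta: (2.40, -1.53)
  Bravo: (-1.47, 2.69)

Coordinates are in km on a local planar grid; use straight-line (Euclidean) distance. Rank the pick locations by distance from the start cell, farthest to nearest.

Distances from the start cell:
Charlie (7.77, 2.60): 9.4 km
Alpha (-1.45, -5.25): 5.9 km
Delta (2.40, -1.53): 4.4 km
Bravo (-1.47, 2.69): 2.0 km

Charlie, Alpha, Delta, Bravo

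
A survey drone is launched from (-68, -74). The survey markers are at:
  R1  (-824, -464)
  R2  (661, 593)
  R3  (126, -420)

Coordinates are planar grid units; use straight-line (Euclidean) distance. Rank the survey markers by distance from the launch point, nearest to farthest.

R3, R1, R2

Distance from the launch point at (-68, -74) to each:
R3 (126, -420): 396.7
R1 (-824, -464): 850.7
R2 (661, 593): 988.1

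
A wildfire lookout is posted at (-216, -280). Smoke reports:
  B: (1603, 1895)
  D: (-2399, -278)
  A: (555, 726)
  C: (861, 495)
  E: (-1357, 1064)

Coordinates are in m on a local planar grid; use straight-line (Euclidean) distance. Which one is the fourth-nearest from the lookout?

Distance to each, sorted:
A: 1267.5 m
C: 1326.9 m
E: 1763.0 m
D: 2183.0 m
B: 2835.4 m
The fourth-nearest is D at 2183.0 m.

D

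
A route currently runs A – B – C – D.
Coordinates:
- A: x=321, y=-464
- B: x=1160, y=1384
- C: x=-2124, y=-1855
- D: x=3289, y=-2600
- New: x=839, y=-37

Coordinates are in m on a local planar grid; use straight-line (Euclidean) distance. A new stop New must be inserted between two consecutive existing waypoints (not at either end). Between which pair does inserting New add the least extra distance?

Added distance for inserting New between each consecutive pair:
A–B: 98.6 m
B–C: 320.5 m
C–D: 1557.9 m
Smallest added distance is 98.6 m, inserting between A and B.

between A and B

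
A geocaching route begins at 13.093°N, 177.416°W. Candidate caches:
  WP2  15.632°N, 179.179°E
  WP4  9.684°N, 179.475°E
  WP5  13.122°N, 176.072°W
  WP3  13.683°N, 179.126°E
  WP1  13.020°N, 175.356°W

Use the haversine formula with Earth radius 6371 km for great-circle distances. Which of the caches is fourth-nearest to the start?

Distances from the start (13.093°N, 177.416°W):
WP5: 145.6 km
WP1: 223.3 km
WP3: 379.8 km
WP2: 462.8 km
WP4: 508.4 km
The fourth-nearest is WP2 at 462.8 km.

WP2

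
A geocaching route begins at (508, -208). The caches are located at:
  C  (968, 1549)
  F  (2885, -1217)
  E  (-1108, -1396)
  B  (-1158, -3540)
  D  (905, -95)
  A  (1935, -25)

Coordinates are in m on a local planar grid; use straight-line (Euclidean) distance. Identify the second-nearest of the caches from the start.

Distances from the start ((508, -208)):
D: 412.8 m
A: 1438.7 m
C: 1816.2 m
E: 2005.7 m
F: 2582.3 m
B: 3725.3 m
The second-nearest is A at 1438.7 m.

A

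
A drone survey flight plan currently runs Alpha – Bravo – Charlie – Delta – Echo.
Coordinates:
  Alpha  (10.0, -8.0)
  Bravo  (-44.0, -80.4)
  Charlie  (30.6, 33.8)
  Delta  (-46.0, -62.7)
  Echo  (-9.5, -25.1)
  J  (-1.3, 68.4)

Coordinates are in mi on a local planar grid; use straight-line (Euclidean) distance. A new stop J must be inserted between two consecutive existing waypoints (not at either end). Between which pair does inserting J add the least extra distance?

Added distance for inserting J between each consecutive pair:
Alpha–Bravo: 141.7 mi
Bravo–Charlie: 65.5 mi
Charlie–Delta: 62.4 mi
Delta–Echo: 180.0 mi
Smallest added distance is 62.4 mi, inserting between Charlie and Delta.

between Charlie and Delta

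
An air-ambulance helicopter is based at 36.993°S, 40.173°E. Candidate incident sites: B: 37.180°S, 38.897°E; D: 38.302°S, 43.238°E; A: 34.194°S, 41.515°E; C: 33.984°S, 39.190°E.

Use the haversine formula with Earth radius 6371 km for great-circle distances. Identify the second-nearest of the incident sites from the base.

D

Distance to each, sorted:
B: 115.1 km
D: 306.6 km
A: 334.0 km
C: 346.2 km
The second-nearest is D at 306.6 km.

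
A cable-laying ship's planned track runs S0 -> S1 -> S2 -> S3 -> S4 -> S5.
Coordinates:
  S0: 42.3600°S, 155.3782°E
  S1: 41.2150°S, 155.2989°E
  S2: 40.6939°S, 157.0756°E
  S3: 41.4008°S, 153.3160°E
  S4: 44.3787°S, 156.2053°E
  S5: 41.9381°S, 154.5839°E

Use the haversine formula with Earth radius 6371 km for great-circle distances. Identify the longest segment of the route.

S3–S4

Leg distances:
S0→S1: 127.5 km
S1→S2: 160.1 km
S2→S3: 324.9 km
S3→S4: 406.2 km
S4→S5: 301.6 km
The longest leg is S3–S4 at 406.2 km.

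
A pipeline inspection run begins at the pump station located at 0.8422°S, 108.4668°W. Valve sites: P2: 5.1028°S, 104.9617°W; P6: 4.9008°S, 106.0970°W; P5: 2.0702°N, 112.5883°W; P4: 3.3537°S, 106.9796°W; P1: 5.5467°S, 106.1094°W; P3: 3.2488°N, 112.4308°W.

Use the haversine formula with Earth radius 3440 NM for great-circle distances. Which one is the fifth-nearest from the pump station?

P2

Distance to each, sorted:
P4: 175.2 NM
P6: 282.1 NM
P5: 303.0 NM
P1: 315.8 NM
P2: 331.0 NM
P3: 341.9 NM
The fifth-nearest is P2 at 331.0 NM.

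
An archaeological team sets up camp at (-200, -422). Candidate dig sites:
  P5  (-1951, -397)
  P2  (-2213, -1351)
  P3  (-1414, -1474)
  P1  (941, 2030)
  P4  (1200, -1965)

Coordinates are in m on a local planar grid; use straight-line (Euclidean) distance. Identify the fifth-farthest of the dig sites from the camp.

P3

Distances from the camp ((-200, -422)):
P1: 2704.5 m
P2: 2217.0 m
P4: 2083.5 m
P5: 1751.2 m
P3: 1606.4 m
The fifth-farthest is P3 at 1606.4 m.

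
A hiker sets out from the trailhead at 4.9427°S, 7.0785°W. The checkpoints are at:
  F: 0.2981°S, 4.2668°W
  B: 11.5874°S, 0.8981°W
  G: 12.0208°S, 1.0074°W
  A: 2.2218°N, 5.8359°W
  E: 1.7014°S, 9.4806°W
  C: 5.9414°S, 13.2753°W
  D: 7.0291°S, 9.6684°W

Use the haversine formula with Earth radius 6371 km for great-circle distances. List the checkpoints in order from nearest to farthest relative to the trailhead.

D, E, F, C, A, B, G

Distances from the trailhead:
D 7.0291°S, 9.6684°W: 368.6 km
E 1.7014°S, 9.4806°W: 448.3 km
F 0.2981°S, 4.2668°W: 603.5 km
C 5.9414°S, 13.2753°W: 694.9 km
A 2.2218°N, 5.8359°W: 808.5 km
B 11.5874°S, 0.8981°W: 1003.9 km
G 12.0208°S, 1.0074°W: 1031.8 km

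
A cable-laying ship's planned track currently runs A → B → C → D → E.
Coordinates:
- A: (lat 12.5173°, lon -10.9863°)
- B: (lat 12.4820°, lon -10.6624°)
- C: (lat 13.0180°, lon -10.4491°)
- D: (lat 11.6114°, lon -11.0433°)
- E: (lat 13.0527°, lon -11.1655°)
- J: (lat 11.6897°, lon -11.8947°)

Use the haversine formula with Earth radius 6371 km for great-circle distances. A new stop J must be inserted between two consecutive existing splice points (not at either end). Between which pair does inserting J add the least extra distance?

Added distance for inserting J between each consecutive pair:
A–B: 260.0 km
B–C: 312.0 km
C–D: 139.5 km
D–E: 103.3 km
Smallest added distance is 103.3 km, inserting between D and E.

between D and E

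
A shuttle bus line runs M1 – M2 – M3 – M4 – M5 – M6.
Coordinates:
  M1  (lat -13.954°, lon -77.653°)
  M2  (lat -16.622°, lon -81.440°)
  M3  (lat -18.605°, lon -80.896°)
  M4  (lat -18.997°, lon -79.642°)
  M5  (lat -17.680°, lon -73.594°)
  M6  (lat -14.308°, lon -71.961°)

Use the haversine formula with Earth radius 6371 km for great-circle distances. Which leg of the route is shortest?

M3–M4

Leg distances:
M1→M2: 503.0 km
M2→M3: 227.9 km
M3→M4: 139.0 km
M4→M5: 654.9 km
M5→M6: 413.6 km
The shortest leg is M3–M4 at 139.0 km.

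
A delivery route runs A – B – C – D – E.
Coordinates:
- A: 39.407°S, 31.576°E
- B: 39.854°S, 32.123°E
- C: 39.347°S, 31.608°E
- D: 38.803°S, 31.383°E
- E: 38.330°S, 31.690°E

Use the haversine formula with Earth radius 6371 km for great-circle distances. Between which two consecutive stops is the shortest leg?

D–E

Leg distances:
A→B: 68.3 km
B→C: 71.6 km
C→D: 63.5 km
D→E: 59.0 km
The shortest leg is D–E at 59.0 km.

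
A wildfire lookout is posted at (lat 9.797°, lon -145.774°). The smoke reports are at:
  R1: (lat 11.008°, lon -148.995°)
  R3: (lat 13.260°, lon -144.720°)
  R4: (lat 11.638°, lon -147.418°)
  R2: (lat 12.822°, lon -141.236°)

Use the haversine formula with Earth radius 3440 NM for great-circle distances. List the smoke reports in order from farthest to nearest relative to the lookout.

R2, R3, R1, R4

Distances from the lookout:
R2 (lat 12.822°, lon -141.236°): 323.0 NM
R3 (lat 13.260°, lon -144.720°): 217.0 NM
R1 (lat 11.008°, lon -148.995°): 203.6 NM
R4 (lat 11.638°, lon -147.418°): 147.0 NM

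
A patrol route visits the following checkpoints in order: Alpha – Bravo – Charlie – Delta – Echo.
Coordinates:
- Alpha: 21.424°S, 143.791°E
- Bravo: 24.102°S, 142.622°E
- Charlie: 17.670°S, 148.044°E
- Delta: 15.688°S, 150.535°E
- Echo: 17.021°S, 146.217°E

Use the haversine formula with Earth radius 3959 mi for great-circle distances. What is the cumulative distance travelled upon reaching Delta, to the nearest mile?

979 mi

Leg distances:
Alpha→Bravo: 199.5 mi  (cumulative 199.5 mi)
Bravo→Charlie: 565.6 mi  (cumulative 765.0 mi)
Charlie→Delta: 214.3 mi  (cumulative 979.3 mi)
Cumulative distance at Delta ≈ 979 mi.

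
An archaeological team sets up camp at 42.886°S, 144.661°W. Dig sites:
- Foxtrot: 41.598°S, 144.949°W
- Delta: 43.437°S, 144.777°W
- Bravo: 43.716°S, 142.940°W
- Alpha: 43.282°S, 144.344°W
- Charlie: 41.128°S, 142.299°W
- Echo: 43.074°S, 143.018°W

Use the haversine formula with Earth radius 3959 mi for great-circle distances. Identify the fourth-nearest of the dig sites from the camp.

Distances from the camp (42.886°S, 144.661°W):
Alpha: 31.7 mi
Delta: 38.5 mi
Echo: 84.1 mi
Foxtrot: 90.2 mi
Bravo: 103.8 mi
Charlie: 171.6 mi
The fourth-nearest is Foxtrot at 90.2 mi.

Foxtrot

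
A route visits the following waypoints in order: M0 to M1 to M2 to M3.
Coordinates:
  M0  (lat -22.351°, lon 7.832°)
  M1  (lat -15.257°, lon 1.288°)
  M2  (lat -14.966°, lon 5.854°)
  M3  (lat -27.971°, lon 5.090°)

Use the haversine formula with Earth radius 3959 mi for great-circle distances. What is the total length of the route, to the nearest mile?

Leg distances:
M0→M1: 650.5 mi  (cumulative 650.5 mi)
M1→M2: 305.2 mi  (cumulative 955.8 mi)
M2→M3: 899.9 mi  (cumulative 1855.7 mi)
Total route length ≈ 1856 mi.

1856 mi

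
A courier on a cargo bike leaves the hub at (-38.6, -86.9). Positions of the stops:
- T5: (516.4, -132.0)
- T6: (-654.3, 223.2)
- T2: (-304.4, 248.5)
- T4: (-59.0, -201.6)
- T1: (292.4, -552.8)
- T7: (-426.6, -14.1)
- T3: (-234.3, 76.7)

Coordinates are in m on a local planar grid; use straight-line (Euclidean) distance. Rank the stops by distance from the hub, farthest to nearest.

T6, T1, T5, T2, T7, T3, T4

Distance from the hub at (-38.6, -86.9) to each:
T6 (-654.3, 223.2): 689.4 m
T1 (292.4, -552.8): 571.5 m
T5 (516.4, -132.0): 556.8 m
T2 (-304.4, 248.5): 428.0 m
T7 (-426.6, -14.1): 394.8 m
T3 (-234.3, 76.7): 255.1 m
T4 (-59.0, -201.6): 116.5 m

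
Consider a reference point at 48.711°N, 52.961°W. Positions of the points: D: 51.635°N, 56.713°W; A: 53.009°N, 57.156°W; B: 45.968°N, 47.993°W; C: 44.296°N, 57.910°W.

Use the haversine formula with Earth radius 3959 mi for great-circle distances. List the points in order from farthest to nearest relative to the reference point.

C, A, B, D

Computing each great-circle distance from 48.711°N, 52.961°W:
C 44.296°N, 57.910°W: 385.1 mi
A 53.009°N, 57.156°W: 348.7 mi
B 45.968°N, 47.993°W: 300.0 mi
D 51.635°N, 56.713°W: 261.4 mi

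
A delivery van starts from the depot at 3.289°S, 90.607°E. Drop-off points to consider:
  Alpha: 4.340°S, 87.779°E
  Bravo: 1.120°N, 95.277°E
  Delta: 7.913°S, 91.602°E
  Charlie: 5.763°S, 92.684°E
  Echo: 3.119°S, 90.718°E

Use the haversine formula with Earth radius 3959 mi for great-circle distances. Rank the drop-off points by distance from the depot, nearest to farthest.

Echo, Alpha, Charlie, Delta, Bravo

Distances from the depot:
Echo 3.119°S, 90.718°E: 14.0 mi
Alpha 4.340°S, 87.779°E: 208.1 mi
Charlie 5.763°S, 92.684°E: 222.9 mi
Delta 7.913°S, 91.602°E: 326.7 mi
Bravo 1.120°N, 95.277°E: 443.7 mi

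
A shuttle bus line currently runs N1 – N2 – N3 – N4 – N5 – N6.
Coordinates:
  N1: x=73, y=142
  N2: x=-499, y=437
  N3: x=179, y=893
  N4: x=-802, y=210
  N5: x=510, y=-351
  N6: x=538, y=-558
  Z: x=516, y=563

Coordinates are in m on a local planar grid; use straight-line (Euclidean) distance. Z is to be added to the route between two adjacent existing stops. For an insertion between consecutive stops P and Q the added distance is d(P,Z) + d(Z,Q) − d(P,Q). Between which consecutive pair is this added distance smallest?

between N3 and N4

Added distance for inserting Z between each consecutive pair:
N1–N2: 990.3 m
N2–N3: 677.4 m
N3–N4: 640.8 m
N4–N5: 851.6 m
N5–N6: 1826.4 m
Smallest added distance is 640.8 m, inserting between N3 and N4.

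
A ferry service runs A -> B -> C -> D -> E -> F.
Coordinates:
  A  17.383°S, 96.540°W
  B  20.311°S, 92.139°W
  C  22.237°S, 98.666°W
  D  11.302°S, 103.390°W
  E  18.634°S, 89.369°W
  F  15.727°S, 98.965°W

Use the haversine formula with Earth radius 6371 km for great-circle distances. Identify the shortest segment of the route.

Leg distances:
A→B: 566.1 km
B→C: 709.3 km
C→D: 1315.5 km
D→E: 1711.3 km
E→F: 1069.2 km
The shortest leg is A–B at 566.1 km.

A–B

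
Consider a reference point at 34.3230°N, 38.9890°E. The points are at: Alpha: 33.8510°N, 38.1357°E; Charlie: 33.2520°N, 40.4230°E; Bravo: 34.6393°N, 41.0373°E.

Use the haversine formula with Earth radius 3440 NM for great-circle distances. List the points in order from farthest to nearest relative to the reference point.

Distance from the reference point at 34.3230°N, 38.9890°E to each:
Bravo 34.6393°N, 41.0373°E: 103.1 NM
Charlie 33.2520°N, 40.4230°E: 96.2 NM
Alpha 33.8510°N, 38.1357°E: 51.0 NM

Bravo, Charlie, Alpha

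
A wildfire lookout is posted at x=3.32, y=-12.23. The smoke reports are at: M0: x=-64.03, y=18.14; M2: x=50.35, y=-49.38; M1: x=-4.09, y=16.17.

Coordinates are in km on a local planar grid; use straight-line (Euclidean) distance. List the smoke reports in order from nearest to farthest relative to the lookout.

M1, M2, M0

Distance from the lookout at x=3.32, y=-12.23 to each:
M1 x=-4.09, y=16.17: 29.4 km
M2 x=50.35, y=-49.38: 59.9 km
M0 x=-64.03, y=18.14: 73.9 km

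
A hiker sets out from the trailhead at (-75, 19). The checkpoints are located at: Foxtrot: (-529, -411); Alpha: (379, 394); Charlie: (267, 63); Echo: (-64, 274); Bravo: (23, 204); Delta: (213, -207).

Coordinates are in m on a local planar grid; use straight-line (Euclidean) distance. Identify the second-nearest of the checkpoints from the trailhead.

Echo

Distances from the trailhead ((-75, 19)):
Bravo: 209.4 m
Echo: 255.2 m
Charlie: 344.8 m
Delta: 366.1 m
Alpha: 588.8 m
Foxtrot: 625.3 m
The second-nearest is Echo at 255.2 m.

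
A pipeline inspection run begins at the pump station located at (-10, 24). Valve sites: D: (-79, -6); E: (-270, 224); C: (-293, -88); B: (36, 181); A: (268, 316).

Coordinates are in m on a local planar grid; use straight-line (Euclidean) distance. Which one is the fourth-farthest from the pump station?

Distance to each, sorted:
A: 403.2 m
E: 328.0 m
C: 304.4 m
B: 163.6 m
D: 75.2 m
The fourth-farthest is B at 163.6 m.

B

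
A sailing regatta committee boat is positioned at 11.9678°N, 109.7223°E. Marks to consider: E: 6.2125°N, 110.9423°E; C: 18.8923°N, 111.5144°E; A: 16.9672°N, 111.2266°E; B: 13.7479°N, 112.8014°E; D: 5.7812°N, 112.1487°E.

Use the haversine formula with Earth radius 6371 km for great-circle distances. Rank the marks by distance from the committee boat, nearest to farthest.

Distance from the committee boat at 11.9678°N, 109.7223°E to each:
B 13.7479°N, 112.8014°E: 388.1 km
A 16.9672°N, 111.2266°E: 579.0 km
E 6.2125°N, 110.9423°E: 653.8 km
D 5.7812°N, 112.1487°E: 737.7 km
C 18.8923°N, 111.5144°E: 793.5 km

B, A, E, D, C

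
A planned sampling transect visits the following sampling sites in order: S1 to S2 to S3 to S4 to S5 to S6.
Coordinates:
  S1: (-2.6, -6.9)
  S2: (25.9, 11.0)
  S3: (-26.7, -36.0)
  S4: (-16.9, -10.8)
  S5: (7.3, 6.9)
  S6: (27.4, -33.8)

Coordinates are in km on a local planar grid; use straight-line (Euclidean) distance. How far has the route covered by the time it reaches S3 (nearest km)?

104 km

Leg distances:
S1→S2: 33.7 km  (cumulative 33.7 km)
S2→S3: 70.5 km  (cumulative 104.2 km)
Cumulative distance at S3 ≈ 104 km.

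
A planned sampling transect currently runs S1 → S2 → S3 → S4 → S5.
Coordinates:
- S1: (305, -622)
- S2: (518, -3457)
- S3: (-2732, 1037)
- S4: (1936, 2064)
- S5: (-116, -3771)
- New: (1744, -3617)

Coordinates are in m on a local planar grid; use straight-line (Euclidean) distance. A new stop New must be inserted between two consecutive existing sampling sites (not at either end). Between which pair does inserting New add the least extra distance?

between S4 and S5

Added distance for inserting New between each consecutive pair:
S1–S2: 1716.2 m
S2–S3: 2147.5 m
S3–S4: 7361.7 m
S4–S5: 1365.3 m
Smallest added distance is 1365.3 m, inserting between S4 and S5.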